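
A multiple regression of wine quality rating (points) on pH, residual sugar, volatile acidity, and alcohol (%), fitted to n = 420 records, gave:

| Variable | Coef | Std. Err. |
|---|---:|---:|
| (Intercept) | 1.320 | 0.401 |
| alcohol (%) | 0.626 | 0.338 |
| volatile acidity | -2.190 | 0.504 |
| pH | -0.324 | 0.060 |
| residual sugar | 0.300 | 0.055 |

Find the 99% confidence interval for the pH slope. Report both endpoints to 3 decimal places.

(-0.479, -0.169)

Read off: b = -0.324, SE = 0.060 for pH.
df = n − k − 1 = 420 − 4 − 1 = 415.
t* = t_{0.005, 415} = 2.587728.
Margin = t* × SE = 2.587728 × 0.060 = 0.15526.
CI: -0.324 ± 0.15526 → (-0.479, -0.169).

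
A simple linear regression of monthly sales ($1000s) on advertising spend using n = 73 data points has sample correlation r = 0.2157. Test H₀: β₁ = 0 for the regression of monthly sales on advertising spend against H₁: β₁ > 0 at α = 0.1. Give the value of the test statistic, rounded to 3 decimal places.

t = r·√(n − 2)/√(1 − r²) = 0.2157·√71/√0.953474 = 1.861.
df = n − 2 = 71.
One-sided p ≈ 0.0334, which is < 0.1, so reject H₀.
There is evidence of a linear association between advertising spend and monthly sales.

t = 1.861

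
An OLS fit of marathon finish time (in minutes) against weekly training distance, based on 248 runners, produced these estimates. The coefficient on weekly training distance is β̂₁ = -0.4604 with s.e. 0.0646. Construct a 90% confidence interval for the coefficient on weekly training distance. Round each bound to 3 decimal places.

(-0.567, -0.354)

df = n − 2 = 248 − 2 = 246.
t* = t_{0.05, 246} = 1.651071.
Margin = t* × SE = 1.651071 × 0.0646 = 0.10666.
CI: -0.4604 ± 0.10666 → (-0.567, -0.354).
With 90% confidence, each one-unit increase in weekly training distance is associated with a change of between -0.567 and -0.354 minutes in marathon finish time.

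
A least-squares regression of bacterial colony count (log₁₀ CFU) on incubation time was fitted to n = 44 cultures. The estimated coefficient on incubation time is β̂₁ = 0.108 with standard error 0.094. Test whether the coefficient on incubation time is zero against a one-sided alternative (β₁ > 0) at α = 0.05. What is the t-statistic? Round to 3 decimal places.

t = 1.149

H₀: β₁ = 0 vs H₁: β₁ > 0.
t = (β̂₁ − β₁⁰)/SE = 0.108 / 0.094 = 1.149.
df = n − 2 = 44 − 2 = 42.
One-sided p ≈ 0.1285, which is ≥ 0.05, so fail to reject H₀.
The data do not give significant evidence that the true slope on incubation time is positive.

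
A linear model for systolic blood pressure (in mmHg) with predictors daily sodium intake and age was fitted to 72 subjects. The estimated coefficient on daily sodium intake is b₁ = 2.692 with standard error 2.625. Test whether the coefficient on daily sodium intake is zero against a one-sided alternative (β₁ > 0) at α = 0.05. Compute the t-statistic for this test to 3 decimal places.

H₀: β₁ = 0 vs H₁: β₁ > 0.
t = (b₁ − β₁⁰)/SE = 2.692 / 2.625 = 1.026.
df = n − k − 1 = 72 − 2 − 1 = 69.
One-sided p ≈ 0.1543, which is ≥ 0.05, so fail to reject H₀.
The data do not give significant evidence that the true slope on daily sodium intake is positive, holding the other predictors fixed.

t = 1.026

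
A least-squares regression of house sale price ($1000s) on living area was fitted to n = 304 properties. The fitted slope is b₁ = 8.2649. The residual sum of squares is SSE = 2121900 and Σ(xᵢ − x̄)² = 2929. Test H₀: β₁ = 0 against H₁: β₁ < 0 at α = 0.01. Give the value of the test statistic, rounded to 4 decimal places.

MSE = SSE/(n − 2) = 2121900/302 = 7026.16.
SE(b₁) = √(MSE/Sₓₓ) = √(7026.16/2929) = 1.54881.
t = 8.2649 / 1.54881 = 5.3363.
df = n − 2 = 302.
One-sided p ≈ 1.0000, which is ≥ 0.01, so fail to reject H₀.
The data do not give significant evidence that the true slope on living area is negative.

t = 5.3363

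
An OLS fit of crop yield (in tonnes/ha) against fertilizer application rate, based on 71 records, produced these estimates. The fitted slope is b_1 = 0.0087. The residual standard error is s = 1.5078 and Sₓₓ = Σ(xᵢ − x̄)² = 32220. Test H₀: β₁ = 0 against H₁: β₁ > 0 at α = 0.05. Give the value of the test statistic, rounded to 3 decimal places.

t = 1.036

SE(b_1) = s/√Sₓₓ = 1.5078/√32220 = 0.00840003.
t = 0.0087 / 0.00840003 = 1.036.
df = n − 2 = 69.
One-sided p ≈ 0.1520, which is ≥ 0.05, so fail to reject H₀.
The data do not give significant evidence that the true slope on fertilizer application rate is positive.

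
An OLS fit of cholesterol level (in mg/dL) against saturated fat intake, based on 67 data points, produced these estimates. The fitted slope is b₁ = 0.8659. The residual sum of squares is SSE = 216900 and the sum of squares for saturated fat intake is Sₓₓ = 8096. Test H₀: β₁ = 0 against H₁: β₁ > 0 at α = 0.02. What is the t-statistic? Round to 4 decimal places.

MSE = SSE/(n − 2) = 216900/65 = 3336.92.
SE(b₁) = √(MSE/Sₓₓ) = √(3336.92/8096) = 0.642004.
t = 0.8659 / 0.642004 = 1.3487.
df = n − 2 = 65.
One-sided p ≈ 0.0910, which is ≥ 0.02, so fail to reject H₀.
The data do not give significant evidence that the true slope on saturated fat intake is positive.

t = 1.3487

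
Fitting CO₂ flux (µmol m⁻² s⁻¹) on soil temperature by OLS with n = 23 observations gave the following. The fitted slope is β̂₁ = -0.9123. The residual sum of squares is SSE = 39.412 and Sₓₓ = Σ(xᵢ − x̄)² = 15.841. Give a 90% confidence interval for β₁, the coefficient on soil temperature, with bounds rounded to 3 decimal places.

MSE = SSE/(n − 2) = 39.412/21 = 1.87676.
SE(β̂₁) = √(MSE/Sₓₓ) = √(1.87676/15.841) = 0.344202.
df = n − 2 = 21.
t* = t_{0.05, 21} = 1.720743.
Margin = t* × SE = 1.720743 × 0.344202 = 0.59228.
CI: -0.9123 ± 0.59228 → (-1.505, -0.320).
With 90% confidence, each one-unit increase in soil temperature is associated with a change of between -1.505 and -0.320 µmol m⁻² s⁻¹ in CO₂ flux.

(-1.505, -0.320)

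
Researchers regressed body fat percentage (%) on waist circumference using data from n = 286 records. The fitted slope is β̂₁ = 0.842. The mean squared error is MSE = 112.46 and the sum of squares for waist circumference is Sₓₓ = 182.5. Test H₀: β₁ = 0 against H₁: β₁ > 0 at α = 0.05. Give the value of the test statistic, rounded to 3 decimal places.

t = 1.073

SE(β̂₁) = √(MSE/Sₓₓ) = √(112.46/182.5) = 0.784996.
t = 0.842 / 0.784996 = 1.073.
df = n − 2 = 284.
One-sided p ≈ 0.1422, which is ≥ 0.05, so fail to reject H₀.
The data do not give significant evidence that the true slope on waist circumference is positive.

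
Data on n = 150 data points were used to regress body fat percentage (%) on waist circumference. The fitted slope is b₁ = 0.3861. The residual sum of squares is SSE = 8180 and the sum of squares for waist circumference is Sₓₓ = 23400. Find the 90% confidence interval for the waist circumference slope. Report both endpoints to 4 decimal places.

(0.3057, 0.4665)

MSE = SSE/(n − 2) = 8180/148 = 55.2703.
SE(b₁) = √(MSE/Sₓₓ) = √(55.2703/23400) = 0.0486002.
df = n − 2 = 148.
t* = t_{0.05, 148} = 1.655215.
Margin = t* × SE = 1.655215 × 0.0486002 = 0.080444.
CI: 0.3861 ± 0.080444 → (0.3057, 0.4665).
With 90% confidence, each one-unit increase in waist circumference is associated with a change of between 0.3057 and 0.4665 % in body fat percentage.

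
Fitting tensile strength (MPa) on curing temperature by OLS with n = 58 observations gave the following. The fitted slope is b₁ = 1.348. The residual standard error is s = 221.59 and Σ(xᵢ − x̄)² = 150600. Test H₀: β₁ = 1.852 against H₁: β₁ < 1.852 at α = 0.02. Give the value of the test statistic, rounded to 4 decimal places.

t = -0.8827

SE(b₁) = s/√Sₓₓ = 221.59/√150600 = 0.571002.
t = (1.348 − 1.852) / 0.571002 = -0.8827.
df = n − 2 = 56.
One-sided p ≈ 0.1906, which is ≥ 0.02, so fail to reject H₀.
The data do not give significant evidence that the true slope on curing temperature is below 1.852 MPa per unit.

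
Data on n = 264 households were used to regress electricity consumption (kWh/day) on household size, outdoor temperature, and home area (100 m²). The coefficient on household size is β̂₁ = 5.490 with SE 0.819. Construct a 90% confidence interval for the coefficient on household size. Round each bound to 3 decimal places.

(4.138, 6.842)

df = n − k − 1 = 264 − 3 − 1 = 260.
t* = t_{0.05, 260} = 1.650735.
Margin = t* × SE = 1.650735 × 0.819 = 1.35195.
CI: 5.490 ± 1.35195 → (4.138, 6.842).
With 90% confidence, each one-unit increase in household size is associated with a change of between 4.138 and 6.842 kWh/day in electricity consumption, holding the other predictors fixed.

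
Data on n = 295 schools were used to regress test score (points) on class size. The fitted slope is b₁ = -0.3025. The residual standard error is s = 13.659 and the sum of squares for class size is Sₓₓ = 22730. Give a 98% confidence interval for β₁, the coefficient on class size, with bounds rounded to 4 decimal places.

SE(b₁) = s/√Sₓₓ = 13.659/√22730 = 0.0905981.
df = n − 2 = 293.
t* = t_{0.01, 293} = 2.339142.
Margin = t* × SE = 2.339142 × 0.0905981 = 0.211922.
CI: -0.3025 ± 0.211922 → (-0.5144, -0.0906).
With 98% confidence, each one-unit increase in class size is associated with a change of between -0.5144 and -0.0906 points in test score.

(-0.5144, -0.0906)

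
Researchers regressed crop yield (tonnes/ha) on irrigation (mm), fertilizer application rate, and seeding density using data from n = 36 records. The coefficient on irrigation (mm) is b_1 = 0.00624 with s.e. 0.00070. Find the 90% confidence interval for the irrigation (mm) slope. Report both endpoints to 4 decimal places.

df = n − k − 1 = 36 − 3 − 1 = 32.
t* = t_{0.05, 32} = 1.693889.
Margin = t* × SE = 1.693889 × 0.00070 = 0.001186.
CI: 0.00624 ± 0.001186 → (0.0051, 0.0074).
With 90% confidence, each one-unit increase in irrigation (mm) is associated with a change of between 0.0051 and 0.0074 tonnes/ha in crop yield, holding the other predictors fixed.

(0.0051, 0.0074)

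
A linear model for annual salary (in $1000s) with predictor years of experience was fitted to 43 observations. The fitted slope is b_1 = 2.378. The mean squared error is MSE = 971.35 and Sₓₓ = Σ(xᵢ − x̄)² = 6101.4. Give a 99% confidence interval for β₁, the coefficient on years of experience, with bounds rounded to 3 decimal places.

SE(b_1) = √(MSE/Sₓₓ) = √(971.35/6101.4) = 0.399.
df = n − 2 = 41.
t* = t_{0.005, 41} = 2.701181.
Margin = t* × SE = 2.701181 × 0.399 = 1.07777.
CI: 2.378 ± 1.07777 → (1.300, 3.456).
With 99% confidence, each one-unit increase in years of experience is associated with a change of between 1.300 and 3.456 $1000s in annual salary.

(1.300, 3.456)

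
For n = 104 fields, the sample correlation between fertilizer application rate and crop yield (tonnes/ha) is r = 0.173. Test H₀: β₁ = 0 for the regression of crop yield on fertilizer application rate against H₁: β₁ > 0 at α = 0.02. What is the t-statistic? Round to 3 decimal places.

t = r·√(n − 2)/√(1 − r²) = 0.173·√102/√0.970071 = 1.774.
df = n − 2 = 102.
One-sided p ≈ 0.0395, which is ≥ 0.02, so fail to reject H₀.
The data do not give significant evidence of a linear association between fertilizer application rate and crop yield.

t = 1.774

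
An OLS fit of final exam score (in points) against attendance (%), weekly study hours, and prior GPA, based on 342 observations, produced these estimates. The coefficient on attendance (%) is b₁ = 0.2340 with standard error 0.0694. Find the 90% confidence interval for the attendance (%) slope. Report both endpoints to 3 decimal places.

df = n − k − 1 = 342 − 3 − 1 = 338.
t* = t_{0.05, 338} = 1.649374.
Margin = t* × SE = 1.649374 × 0.0694 = 0.11447.
CI: 0.2340 ± 0.11447 → (0.120, 0.348).
With 90% confidence, each one-unit increase in attendance (%) is associated with a change of between 0.120 and 0.348 points in final exam score, holding the other predictors fixed.

(0.120, 0.348)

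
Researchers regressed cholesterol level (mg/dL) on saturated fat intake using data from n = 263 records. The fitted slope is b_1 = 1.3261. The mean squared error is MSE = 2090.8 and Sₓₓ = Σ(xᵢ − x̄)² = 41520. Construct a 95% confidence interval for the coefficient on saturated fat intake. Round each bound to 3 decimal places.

SE(b_1) = √(MSE/Sₓₓ) = √(2090.8/41520) = 0.224402.
df = n − 2 = 261.
t* = t_{0.025, 261} = 1.969095.
Margin = t* × SE = 1.969095 × 0.224402 = 0.44187.
CI: 1.3261 ± 0.44187 → (0.884, 1.768).
With 95% confidence, each one-unit increase in saturated fat intake is associated with a change of between 0.884 and 1.768 mg/dL in cholesterol level.

(0.884, 1.768)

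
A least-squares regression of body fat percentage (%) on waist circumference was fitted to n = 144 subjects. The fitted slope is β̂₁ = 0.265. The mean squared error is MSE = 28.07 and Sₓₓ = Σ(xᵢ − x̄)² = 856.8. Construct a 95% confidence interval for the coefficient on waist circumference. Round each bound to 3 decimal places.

SE(β̂₁) = √(MSE/Sₓₓ) = √(28.07/856.8) = 0.181001.
df = n − 2 = 142.
t* = t_{0.025, 142} = 1.976811.
Margin = t* × SE = 1.976811 × 0.181001 = 0.35781.
CI: 0.265 ± 0.35781 → (-0.093, 0.623).
With 95% confidence, each one-unit increase in waist circumference is associated with a change of between -0.093 and 0.623 % in body fat percentage.

(-0.093, 0.623)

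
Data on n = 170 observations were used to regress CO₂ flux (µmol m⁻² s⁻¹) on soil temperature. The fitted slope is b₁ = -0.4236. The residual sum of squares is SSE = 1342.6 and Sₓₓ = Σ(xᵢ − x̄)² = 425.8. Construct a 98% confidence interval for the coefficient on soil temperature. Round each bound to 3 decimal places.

(-0.745, -0.102)

MSE = SSE/(n − 2) = 1342.6/168 = 7.99167.
SE(b₁) = √(MSE/Sₓₓ) = √(7.99167/425.8) = 0.136999.
df = n − 2 = 168.
t* = t_{0.01, 168} = 2.348749.
Margin = t* × SE = 2.348749 × 0.136999 = 0.32178.
CI: -0.4236 ± 0.32178 → (-0.745, -0.102).
With 98% confidence, each one-unit increase in soil temperature is associated with a change of between -0.745 and -0.102 µmol m⁻² s⁻¹ in CO₂ flux.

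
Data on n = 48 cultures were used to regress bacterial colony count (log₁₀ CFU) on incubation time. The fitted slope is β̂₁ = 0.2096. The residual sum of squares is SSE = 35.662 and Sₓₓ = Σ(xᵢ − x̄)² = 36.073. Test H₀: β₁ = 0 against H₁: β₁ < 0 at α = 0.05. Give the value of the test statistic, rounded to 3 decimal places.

MSE = SSE/(n − 2) = 35.662/46 = 0.775261.
SE(β̂₁) = √(MSE/Sₓₓ) = √(0.775261/36.073) = 0.1466.
t = 0.2096 / 0.1466 = 1.430.
df = n − 2 = 46.
One-sided p ≈ 0.9202, which is ≥ 0.05, so fail to reject H₀.
The data do not give significant evidence that the true slope on incubation time is negative.

t = 1.430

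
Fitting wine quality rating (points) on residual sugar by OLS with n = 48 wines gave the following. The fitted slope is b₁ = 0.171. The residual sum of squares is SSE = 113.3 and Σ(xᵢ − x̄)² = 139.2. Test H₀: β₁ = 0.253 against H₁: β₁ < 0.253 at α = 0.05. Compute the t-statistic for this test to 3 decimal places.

MSE = SSE/(n − 2) = 113.3/46 = 2.46304.
SE(b₁) = √(MSE/Sₓₓ) = √(2.46304/139.2) = 0.13302.
t = (0.171 − 0.253) / 0.13302 = -0.616.
df = n − 2 = 46.
One-sided p ≈ 0.2703, which is ≥ 0.05, so fail to reject H₀.
The data do not give significant evidence that the true slope on residual sugar is below 0.253 points per unit.

t = -0.616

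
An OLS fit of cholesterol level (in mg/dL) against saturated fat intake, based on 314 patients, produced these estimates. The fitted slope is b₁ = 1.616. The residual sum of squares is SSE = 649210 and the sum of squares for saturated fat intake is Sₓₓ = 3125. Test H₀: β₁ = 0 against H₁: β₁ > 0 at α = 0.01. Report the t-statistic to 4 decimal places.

t = 1.9804

MSE = SSE/(n − 2) = 649210/312 = 2080.8.
SE(b₁) = √(MSE/Sₓₓ) = √(2080.8/3125) = 0.816.
t = 1.616 / 0.816 = 1.9804.
df = n − 2 = 312.
One-sided p ≈ 0.0243, which is ≥ 0.01, so fail to reject H₀.
The data do not give significant evidence that the true slope on saturated fat intake is positive.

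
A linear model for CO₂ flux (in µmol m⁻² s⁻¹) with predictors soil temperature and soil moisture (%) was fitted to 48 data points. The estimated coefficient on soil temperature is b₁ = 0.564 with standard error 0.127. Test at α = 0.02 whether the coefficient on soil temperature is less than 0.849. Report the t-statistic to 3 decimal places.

t = -2.244

H₀: β₁ = 0.849 vs H₁: β₁ < 0.849.
t = (b₁ − β₁⁰)/SE = (0.564 − 0.849) / 0.127 = -2.244.
df = n − k − 1 = 48 − 2 − 1 = 45.
One-sided p ≈ 0.0149, which is < 0.02, so reject H₀.
There is evidence that the true slope on soil temperature is below 0.849 µmol m⁻² s⁻¹ per unit, holding the other predictors fixed.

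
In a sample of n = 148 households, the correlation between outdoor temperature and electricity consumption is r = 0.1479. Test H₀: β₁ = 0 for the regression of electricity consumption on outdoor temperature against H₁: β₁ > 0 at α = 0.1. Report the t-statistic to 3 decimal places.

t = r·√(n − 2)/√(1 − r²) = 0.1479·√146/√0.978126 = 1.807.
df = n − 2 = 146.
One-sided p ≈ 0.0364, which is < 0.1, so reject H₀.
There is evidence of a linear association between outdoor temperature and electricity consumption.

t = 1.807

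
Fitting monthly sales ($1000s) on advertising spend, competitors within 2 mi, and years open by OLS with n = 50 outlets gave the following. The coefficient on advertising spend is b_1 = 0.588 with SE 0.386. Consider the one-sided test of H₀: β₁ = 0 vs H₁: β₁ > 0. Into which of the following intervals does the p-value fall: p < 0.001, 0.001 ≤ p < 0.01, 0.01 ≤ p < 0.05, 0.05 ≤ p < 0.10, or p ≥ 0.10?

t = 0.588 / 0.386 = 1.523.
df = n − k − 1 = 50 − 3 − 1 = 46.
One-sided p = P(T_{46} > t) ≈ 0.0673.
So 0.05 ≤ p < 0.10.

0.05 ≤ p < 0.10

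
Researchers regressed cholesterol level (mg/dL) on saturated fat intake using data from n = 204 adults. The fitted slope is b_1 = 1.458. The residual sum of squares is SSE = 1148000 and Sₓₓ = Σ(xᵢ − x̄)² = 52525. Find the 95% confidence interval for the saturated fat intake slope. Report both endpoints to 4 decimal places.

(0.8094, 2.1066)

MSE = SSE/(n − 2) = 1148000/202 = 5683.17.
SE(b_1) = √(MSE/Sₓₓ) = √(5683.17/52525) = 0.328937.
df = n − 2 = 202.
t* = t_{0.025, 202} = 1.971777.
Margin = t* × SE = 1.971777 × 0.328937 = 0.648590.
CI: 1.458 ± 0.648590 → (0.8094, 2.1066).
With 95% confidence, each one-unit increase in saturated fat intake is associated with a change of between 0.8094 and 2.1066 mg/dL in cholesterol level.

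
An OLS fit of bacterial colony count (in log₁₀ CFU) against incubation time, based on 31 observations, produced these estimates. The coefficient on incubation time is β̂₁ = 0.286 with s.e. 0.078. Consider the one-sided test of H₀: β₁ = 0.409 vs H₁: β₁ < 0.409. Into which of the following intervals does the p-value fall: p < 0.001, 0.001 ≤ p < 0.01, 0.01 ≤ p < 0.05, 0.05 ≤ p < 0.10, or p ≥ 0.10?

t = (0.286 − 0.409) / 0.078 = -1.577.
df = n − 2 = 31 − 2 = 29.
One-sided p = P(T_{29} < t) ≈ 0.0628.
So 0.05 ≤ p < 0.10.

0.05 ≤ p < 0.10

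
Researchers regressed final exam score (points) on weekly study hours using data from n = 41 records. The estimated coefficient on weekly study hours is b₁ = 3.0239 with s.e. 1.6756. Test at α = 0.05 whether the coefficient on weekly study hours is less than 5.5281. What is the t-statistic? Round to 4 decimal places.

t = -1.4945

H₀: β₁ = 5.5281 vs H₁: β₁ < 5.5281.
t = (b₁ − β₁⁰)/SE = (3.0239 − 5.5281) / 1.6756 = -1.4945.
df = n − 2 = 41 − 2 = 39.
One-sided p ≈ 0.0715, which is ≥ 0.05, so fail to reject H₀.
The data do not give significant evidence that the true slope on weekly study hours is below 5.5281 points per unit.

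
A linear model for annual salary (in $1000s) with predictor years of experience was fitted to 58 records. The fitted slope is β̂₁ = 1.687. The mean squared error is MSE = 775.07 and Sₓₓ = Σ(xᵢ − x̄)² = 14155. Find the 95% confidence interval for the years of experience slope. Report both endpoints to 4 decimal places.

(1.2182, 2.1558)

SE(β̂₁) = √(MSE/Sₓₓ) = √(775.07/14155) = 0.234.
df = n − 2 = 56.
t* = t_{0.025, 56} = 2.003241.
Margin = t* × SE = 2.003241 × 0.234 = 0.468758.
CI: 1.687 ± 0.468758 → (1.2182, 2.1558).
With 95% confidence, each one-unit increase in years of experience is associated with a change of between 1.2182 and 2.1558 $1000s in annual salary.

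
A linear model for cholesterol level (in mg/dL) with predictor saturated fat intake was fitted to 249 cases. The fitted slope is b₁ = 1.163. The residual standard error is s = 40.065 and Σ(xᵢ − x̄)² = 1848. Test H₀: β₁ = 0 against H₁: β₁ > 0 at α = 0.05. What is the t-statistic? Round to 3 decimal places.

t = 1.248

SE(b₁) = s/√Sₓₓ = 40.065/√1848 = 0.931996.
t = 1.163 / 0.931996 = 1.248.
df = n − 2 = 247.
One-sided p ≈ 0.1066, which is ≥ 0.05, so fail to reject H₀.
The data do not give significant evidence that the true slope on saturated fat intake is positive.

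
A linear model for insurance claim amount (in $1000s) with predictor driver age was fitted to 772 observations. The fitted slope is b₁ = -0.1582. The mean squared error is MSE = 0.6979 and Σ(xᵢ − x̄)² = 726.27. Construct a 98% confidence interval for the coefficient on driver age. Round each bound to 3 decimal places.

SE(b₁) = √(MSE/Sₓₓ) = √(0.6979/726.27) = 0.030999.
df = n − 2 = 770.
t* = t_{0.01, 770} = 2.3312.
Margin = t* × SE = 2.3312 × 0.030999 = 0.07226.
CI: -0.1582 ± 0.07226 → (-0.230, -0.086).
With 98% confidence, each one-unit increase in driver age is associated with a change of between -0.230 and -0.086 $1000s in insurance claim amount.

(-0.230, -0.086)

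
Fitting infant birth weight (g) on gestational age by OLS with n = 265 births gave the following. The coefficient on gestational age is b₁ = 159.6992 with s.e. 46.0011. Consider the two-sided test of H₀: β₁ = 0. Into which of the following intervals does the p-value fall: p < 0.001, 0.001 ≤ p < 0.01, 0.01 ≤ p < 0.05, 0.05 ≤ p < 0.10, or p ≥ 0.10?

t = 159.6992 / 46.0011 = 3.472.
df = n − 2 = 265 − 2 = 263.
Two-sided p = 2·P(T_{263} > |t|) ≈ 0.0006.
So p < 0.001.

p < 0.001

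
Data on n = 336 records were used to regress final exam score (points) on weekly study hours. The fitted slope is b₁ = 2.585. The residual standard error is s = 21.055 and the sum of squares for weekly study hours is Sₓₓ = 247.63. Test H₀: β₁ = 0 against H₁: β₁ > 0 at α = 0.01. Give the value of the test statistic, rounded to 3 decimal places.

SE(b₁) = s/√Sₓₓ = 21.055/√247.63 = 1.33799.
t = 2.585 / 1.33799 = 1.932.
df = n − 2 = 334.
One-sided p ≈ 0.0271, which is ≥ 0.01, so fail to reject H₀.
The data do not give significant evidence that the true slope on weekly study hours is positive.

t = 1.932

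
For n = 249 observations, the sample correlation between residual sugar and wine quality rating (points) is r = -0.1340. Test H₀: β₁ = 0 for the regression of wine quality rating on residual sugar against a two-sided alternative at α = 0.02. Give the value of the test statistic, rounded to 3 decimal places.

t = -2.125

t = r·√(n − 2)/√(1 − r²) = -0.1340·√247/√0.982044 = -2.125.
df = n − 2 = 247.
Two-sided p ≈ 0.0346, which is ≥ 0.02, so fail to reject H₀.
The data do not give significant evidence of a linear association between residual sugar and wine quality rating.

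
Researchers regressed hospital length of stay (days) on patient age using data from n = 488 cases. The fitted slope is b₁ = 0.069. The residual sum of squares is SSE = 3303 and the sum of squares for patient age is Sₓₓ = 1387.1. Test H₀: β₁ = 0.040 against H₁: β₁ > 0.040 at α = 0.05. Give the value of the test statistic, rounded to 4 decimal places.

MSE = SSE/(n − 2) = 3303/486 = 6.7963.
SE(b₁) = √(MSE/Sₓₓ) = √(6.7963/1387.1) = 0.0699975.
t = (0.069 − 0.040) / 0.0699975 = 0.4143.
df = n − 2 = 486.
One-sided p ≈ 0.3394, which is ≥ 0.05, so fail to reject H₀.
The data do not give significant evidence that the true slope on patient age exceeds 0.040 days per unit.

t = 0.4143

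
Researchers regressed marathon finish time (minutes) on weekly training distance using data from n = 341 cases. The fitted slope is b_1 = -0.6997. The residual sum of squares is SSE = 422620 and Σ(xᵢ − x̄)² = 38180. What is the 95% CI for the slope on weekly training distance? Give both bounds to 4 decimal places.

(-1.0551, -0.3443)

MSE = SSE/(n − 2) = 422620/339 = 1246.67.
SE(b_1) = √(MSE/Sₓₓ) = √(1246.67/38180) = 0.1807.
df = n − 2 = 339.
t* = t_{0.025, 339} = 1.966986.
Margin = t* × SE = 1.966986 × 0.1807 = 0.355434.
CI: -0.6997 ± 0.355434 → (-1.0551, -0.3443).
With 95% confidence, each one-unit increase in weekly training distance is associated with a change of between -1.0551 and -0.3443 minutes in marathon finish time.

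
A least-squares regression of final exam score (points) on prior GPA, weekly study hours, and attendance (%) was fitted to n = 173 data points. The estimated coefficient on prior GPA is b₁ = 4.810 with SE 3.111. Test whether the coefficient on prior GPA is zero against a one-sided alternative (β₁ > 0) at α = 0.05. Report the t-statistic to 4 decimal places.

H₀: β₁ = 0 vs H₁: β₁ > 0.
t = (b₁ − β₁⁰)/SE = 4.810 / 3.111 = 1.5461.
df = n − k − 1 = 173 − 3 − 1 = 169.
One-sided p ≈ 0.0620, which is ≥ 0.05, so fail to reject H₀.
The data do not give significant evidence that the true slope on prior GPA is positive, holding the other predictors fixed.

t = 1.5461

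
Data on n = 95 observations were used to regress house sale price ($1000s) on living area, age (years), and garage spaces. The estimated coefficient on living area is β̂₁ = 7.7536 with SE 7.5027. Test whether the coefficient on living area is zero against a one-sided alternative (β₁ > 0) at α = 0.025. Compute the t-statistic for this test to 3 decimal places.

t = 1.033

H₀: β₁ = 0 vs H₁: β₁ > 0.
t = (β̂₁ − β₁⁰)/SE = 7.7536 / 7.5027 = 1.033.
df = n − k − 1 = 95 − 3 − 1 = 91.
One-sided p ≈ 0.1521, which is ≥ 0.025, so fail to reject H₀.
The data do not give significant evidence that the true slope on living area is positive, holding the other predictors fixed.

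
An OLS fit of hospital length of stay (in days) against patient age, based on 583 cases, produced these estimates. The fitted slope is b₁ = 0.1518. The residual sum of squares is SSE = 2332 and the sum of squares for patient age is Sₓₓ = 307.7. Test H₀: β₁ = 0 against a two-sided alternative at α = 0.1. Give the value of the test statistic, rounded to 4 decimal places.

t = 1.3291

MSE = SSE/(n − 2) = 2332/581 = 4.01377.
SE(b₁) = √(MSE/Sₓₓ) = √(4.01377/307.7) = 0.114212.
t = 0.1518 / 0.114212 = 1.3291.
df = n − 2 = 581.
Two-sided p ≈ 0.1843, which is ≥ 0.1, so fail to reject H₀.
The data do not give significant evidence of an association between patient age and hospital length of stay.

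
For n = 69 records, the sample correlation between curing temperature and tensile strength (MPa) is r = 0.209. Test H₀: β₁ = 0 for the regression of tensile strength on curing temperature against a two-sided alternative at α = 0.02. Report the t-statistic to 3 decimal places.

t = 1.749

t = r·√(n − 2)/√(1 − r²) = 0.209·√67/√0.956319 = 1.749.
df = n − 2 = 67.
Two-sided p ≈ 0.0848, which is ≥ 0.02, so fail to reject H₀.
The data do not give significant evidence of a linear association between curing temperature and tensile strength.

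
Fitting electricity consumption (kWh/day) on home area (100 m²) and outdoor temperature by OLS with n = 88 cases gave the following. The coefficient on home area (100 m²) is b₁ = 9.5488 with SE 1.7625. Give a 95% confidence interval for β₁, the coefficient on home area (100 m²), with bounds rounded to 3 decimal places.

df = n − k − 1 = 88 − 2 − 1 = 85.
t* = t_{0.025, 85} = 1.988268.
Margin = t* × SE = 1.988268 × 1.7625 = 3.50432.
CI: 9.5488 ± 3.50432 → (6.044, 13.053).
With 95% confidence, each one-unit increase in home area (100 m²) is associated with a change of between 6.044 and 13.053 kWh/day in electricity consumption, holding the other predictors fixed.

(6.044, 13.053)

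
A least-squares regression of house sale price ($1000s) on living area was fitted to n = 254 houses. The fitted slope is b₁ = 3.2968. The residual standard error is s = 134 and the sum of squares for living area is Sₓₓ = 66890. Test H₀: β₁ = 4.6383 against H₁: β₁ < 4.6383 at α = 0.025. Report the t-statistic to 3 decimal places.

t = -2.589

SE(b₁) = s/√Sₓₓ = 134/√66890 = 0.518113.
t = (3.2968 − 4.6383) / 0.518113 = -2.589.
df = n − 2 = 252.
One-sided p ≈ 0.0051, which is < 0.025, so reject H₀.
There is evidence that the true slope on living area is below 4.6383 $1000s per unit.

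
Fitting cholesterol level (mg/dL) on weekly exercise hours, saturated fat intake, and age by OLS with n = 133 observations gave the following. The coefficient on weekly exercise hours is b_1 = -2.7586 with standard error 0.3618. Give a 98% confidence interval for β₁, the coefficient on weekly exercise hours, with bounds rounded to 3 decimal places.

(-3.611, -1.906)

df = n − k − 1 = 133 − 3 − 1 = 129.
t* = t_{0.01, 129} = 2.355602.
Margin = t* × SE = 2.355602 × 0.3618 = 0.85226.
CI: -2.7586 ± 0.85226 → (-3.611, -1.906).
With 98% confidence, each one-unit increase in weekly exercise hours is associated with a change of between -3.611 and -1.906 mg/dL in cholesterol level, holding the other predictors fixed.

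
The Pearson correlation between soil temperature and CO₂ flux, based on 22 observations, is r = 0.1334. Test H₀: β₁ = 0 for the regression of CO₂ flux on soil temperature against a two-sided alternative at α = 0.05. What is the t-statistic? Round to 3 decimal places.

t = r·√(n − 2)/√(1 − r²) = 0.1334·√20/√0.982204 = 0.602.
df = n − 2 = 20.
Two-sided p ≈ 0.5540, which is ≥ 0.05, so fail to reject H₀.
The data do not give significant evidence of a linear association between soil temperature and CO₂ flux.

t = 0.602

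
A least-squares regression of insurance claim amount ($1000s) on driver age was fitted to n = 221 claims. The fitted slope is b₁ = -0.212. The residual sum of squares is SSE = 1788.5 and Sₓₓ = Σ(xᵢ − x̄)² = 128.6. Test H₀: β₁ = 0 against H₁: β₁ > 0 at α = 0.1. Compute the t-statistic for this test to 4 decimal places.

MSE = SSE/(n − 2) = 1788.5/219 = 8.16667.
SE(b₁) = √(MSE/Sₓₓ) = √(8.16667/128.6) = 0.252001.
t = -0.212 / 0.252001 = -0.8413.
df = n − 2 = 219.
One-sided p ≈ 0.7994, which is ≥ 0.1, so fail to reject H₀.
The data do not give significant evidence that the true slope on driver age is positive.

t = -0.8413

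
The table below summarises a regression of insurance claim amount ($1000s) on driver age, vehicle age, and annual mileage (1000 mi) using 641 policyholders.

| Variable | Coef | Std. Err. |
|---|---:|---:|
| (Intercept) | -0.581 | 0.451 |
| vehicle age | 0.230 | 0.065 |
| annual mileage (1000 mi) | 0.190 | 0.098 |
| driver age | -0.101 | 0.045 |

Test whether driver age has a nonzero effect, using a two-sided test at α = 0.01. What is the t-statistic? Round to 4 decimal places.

t = -2.2444

Read off: b = -0.101, SE = 0.045 for driver age.
H₀: β₁ = 0 vs H₁: β₁ ≠ 0.
t = -0.101 / 0.045 = -2.2444.
df = n − k − 1 = 641 − 3 − 1 = 637.
Two-sided p ≈ 0.0251, which is ≥ 0.01, so fail to reject H₀.
The data do not give significant evidence of an association between driver age and insurance claim amount, after adjusting for the other predictors.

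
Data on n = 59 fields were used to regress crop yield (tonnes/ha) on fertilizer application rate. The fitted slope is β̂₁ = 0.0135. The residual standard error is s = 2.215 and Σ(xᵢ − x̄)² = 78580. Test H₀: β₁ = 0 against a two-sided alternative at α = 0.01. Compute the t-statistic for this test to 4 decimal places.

t = 1.7085

SE(β̂₁) = s/√Sₓₓ = 2.215/√78580 = 0.00790165.
t = 0.0135 / 0.00790165 = 1.7085.
df = n − 2 = 57.
Two-sided p ≈ 0.0930, which is ≥ 0.01, so fail to reject H₀.
The data do not give significant evidence of an association between fertilizer application rate and crop yield.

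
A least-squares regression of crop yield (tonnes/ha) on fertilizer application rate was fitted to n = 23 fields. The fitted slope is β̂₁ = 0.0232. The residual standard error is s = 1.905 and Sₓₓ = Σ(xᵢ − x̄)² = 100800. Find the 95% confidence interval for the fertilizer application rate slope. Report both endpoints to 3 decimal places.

(0.011, 0.036)

SE(β̂₁) = s/√Sₓₓ = 1.905/√100800 = 0.00600019.
df = n − 2 = 21.
t* = t_{0.025, 21} = 2.079614.
Margin = t* × SE = 2.079614 × 0.00600019 = 0.01248.
CI: 0.0232 ± 0.01248 → (0.011, 0.036).
With 95% confidence, each one-unit increase in fertilizer application rate is associated with a change of between 0.011 and 0.036 tonnes/ha in crop yield.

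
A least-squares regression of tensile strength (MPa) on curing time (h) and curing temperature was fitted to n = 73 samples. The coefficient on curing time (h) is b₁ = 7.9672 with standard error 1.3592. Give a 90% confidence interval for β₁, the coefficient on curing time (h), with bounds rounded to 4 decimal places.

df = n − k − 1 = 73 − 2 − 1 = 70.
t* = t_{0.05, 70} = 1.666914.
Margin = t* × SE = 1.666914 × 1.3592 = 2.265670.
CI: 7.9672 ± 2.265670 → (5.7015, 10.2329).
With 90% confidence, each one-unit increase in curing time (h) is associated with a change of between 5.7015 and 10.2329 MPa in tensile strength, holding the other predictors fixed.

(5.7015, 10.2329)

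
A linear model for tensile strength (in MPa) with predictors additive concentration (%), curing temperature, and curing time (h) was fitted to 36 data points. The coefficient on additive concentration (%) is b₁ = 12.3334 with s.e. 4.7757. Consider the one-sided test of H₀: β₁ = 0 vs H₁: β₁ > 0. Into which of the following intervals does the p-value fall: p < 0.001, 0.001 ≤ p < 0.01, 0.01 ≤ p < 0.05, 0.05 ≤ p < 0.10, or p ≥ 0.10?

t = 12.3334 / 4.7757 = 2.583.
df = n − k − 1 = 36 − 3 − 1 = 32.
One-sided p = P(T_{32} > t) ≈ 0.0073.
So 0.001 ≤ p < 0.01.

0.001 ≤ p < 0.01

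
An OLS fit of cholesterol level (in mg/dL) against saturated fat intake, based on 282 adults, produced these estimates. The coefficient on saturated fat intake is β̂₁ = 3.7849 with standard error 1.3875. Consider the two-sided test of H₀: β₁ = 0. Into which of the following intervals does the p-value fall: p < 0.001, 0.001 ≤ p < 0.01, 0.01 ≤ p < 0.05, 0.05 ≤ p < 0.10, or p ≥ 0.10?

t = 3.7849 / 1.3875 = 2.728.
df = n − 2 = 282 − 2 = 280.
Two-sided p = 2·P(T_{280} > |t|) ≈ 0.0068.
So 0.001 ≤ p < 0.01.

0.001 ≤ p < 0.01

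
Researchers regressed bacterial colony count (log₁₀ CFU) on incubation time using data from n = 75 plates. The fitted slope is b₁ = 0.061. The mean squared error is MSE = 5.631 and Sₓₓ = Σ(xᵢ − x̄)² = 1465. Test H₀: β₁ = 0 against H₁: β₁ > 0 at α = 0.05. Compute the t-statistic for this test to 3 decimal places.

SE(b₁) = √(MSE/Sₓₓ) = √(5.631/1465) = 0.0619975.
t = 0.061 / 0.0619975 = 0.984.
df = n − 2 = 73.
One-sided p ≈ 0.1642, which is ≥ 0.05, so fail to reject H₀.
The data do not give significant evidence that the true slope on incubation time is positive.

t = 0.984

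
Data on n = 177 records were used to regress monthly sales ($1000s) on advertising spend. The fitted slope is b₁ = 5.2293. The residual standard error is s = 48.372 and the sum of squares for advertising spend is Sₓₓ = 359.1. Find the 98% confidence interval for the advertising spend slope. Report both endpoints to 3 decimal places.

SE(b₁) = s/√Sₓₓ = 48.372/√359.1 = 2.55262.
df = n − 2 = 175.
t* = t_{0.01, 175} = 2.347845.
Margin = t* × SE = 2.347845 × 2.55262 = 5.99316.
CI: 5.2293 ± 5.99316 → (-0.764, 11.222).
With 98% confidence, each one-unit increase in advertising spend is associated with a change of between -0.764 and 11.222 $1000s in monthly sales.

(-0.764, 11.222)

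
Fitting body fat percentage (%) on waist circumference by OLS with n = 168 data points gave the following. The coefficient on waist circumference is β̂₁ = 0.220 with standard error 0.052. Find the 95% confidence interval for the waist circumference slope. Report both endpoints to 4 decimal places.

(0.1173, 0.3227)

df = n − 2 = 168 − 2 = 166.
t* = t_{0.025, 166} = 1.974358.
Margin = t* × SE = 1.974358 × 0.052 = 0.102667.
CI: 0.220 ± 0.102667 → (0.1173, 0.3227).
With 95% confidence, each one-unit increase in waist circumference is associated with a change of between 0.1173 and 0.3227 % in body fat percentage.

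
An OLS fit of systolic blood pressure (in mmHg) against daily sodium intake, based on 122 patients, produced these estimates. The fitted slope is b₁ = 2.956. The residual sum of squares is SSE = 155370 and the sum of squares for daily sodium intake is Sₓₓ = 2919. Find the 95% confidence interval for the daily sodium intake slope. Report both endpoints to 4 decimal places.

MSE = SSE/(n − 2) = 155370/120 = 1294.75.
SE(b₁) = √(MSE/Sₓₓ) = √(1294.75/2919) = 0.666003.
df = n − 2 = 120.
t* = t_{0.025, 120} = 1.97993.
Margin = t* × SE = 1.97993 × 0.666003 = 1.318639.
CI: 2.956 ± 1.318639 → (1.6374, 4.2746).
With 95% confidence, each one-unit increase in daily sodium intake is associated with a change of between 1.6374 and 4.2746 mmHg in systolic blood pressure.

(1.6374, 4.2746)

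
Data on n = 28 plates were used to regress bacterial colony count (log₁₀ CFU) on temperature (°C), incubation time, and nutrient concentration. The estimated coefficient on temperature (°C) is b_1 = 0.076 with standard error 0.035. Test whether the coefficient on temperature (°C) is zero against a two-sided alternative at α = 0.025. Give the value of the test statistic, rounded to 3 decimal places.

H₀: β₁ = 0 vs H₁: β₁ ≠ 0.
t = (b_1 − β₁⁰)/SE = 0.076 / 0.035 = 2.171.
df = n − k − 1 = 28 − 3 − 1 = 24.
Two-sided p ≈ 0.0400, which is ≥ 0.025, so fail to reject H₀.
The data do not give significant evidence of an association between temperature (°C) and bacterial colony count, after adjusting for the other predictors.

t = 2.171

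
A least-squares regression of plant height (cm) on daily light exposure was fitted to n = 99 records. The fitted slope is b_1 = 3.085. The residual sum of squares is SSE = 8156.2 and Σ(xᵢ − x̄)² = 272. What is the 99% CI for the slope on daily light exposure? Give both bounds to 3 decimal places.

(1.624, 4.546)

MSE = SSE/(n − 2) = 8156.2/97 = 84.0845.
SE(b_1) = √(MSE/Sₓₓ) = √(84.0845/272) = 0.555998.
df = n − 2 = 97.
t* = t_{0.005, 97} = 2.627468.
Margin = t* × SE = 2.627468 × 0.555998 = 1.46087.
CI: 3.085 ± 1.46087 → (1.624, 4.546).
With 99% confidence, each one-unit increase in daily light exposure is associated with a change of between 1.624 and 4.546 cm in plant height.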